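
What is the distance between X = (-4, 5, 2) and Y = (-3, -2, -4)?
d = √[(1)² + (-7)² + (-6)²] = √86 = 9.274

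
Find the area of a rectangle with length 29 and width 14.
Area = length * width
Area = 29 * 14
Area = 406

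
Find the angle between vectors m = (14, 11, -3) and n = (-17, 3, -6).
m·n = -187, |m|² = 326, |n|² = 334
cos θ = -187/√108884 ≈ -0.5667
θ ≈ 124.5°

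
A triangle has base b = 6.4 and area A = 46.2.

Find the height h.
A = ½bh  →  h = 2A/b
h = 2·46.2/6.4 = 14.44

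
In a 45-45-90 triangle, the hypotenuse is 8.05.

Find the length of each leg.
In a 45-45-90 triangle, hypotenuse = leg·√2  →  leg = hypotenuse/√2
leg = 8.05/√2 = 5.692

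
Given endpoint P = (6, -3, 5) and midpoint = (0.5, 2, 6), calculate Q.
Q = (2×0.5 - 6, 2×2 - (-3), 2×6 - 5) = (-5, 7, 7)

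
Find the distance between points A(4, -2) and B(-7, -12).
Using the distance formula: d = sqrt((x₂-x₁)² + (y₂-y₁)²)
dx = (-7) - 4 = -11
dy = (-12) - (-2) = -10
d = sqrt((-11)² + (-10)²) = sqrt(121 + 100) = sqrt(221) = 14.87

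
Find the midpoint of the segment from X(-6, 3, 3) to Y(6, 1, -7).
Midpoint = ((-6+6)/2, (3+1)/2, (3-7)/2) = (0, 2, -2)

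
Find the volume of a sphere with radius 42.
Volume = (4/3) * pi * r³
Volume = (4/3) * pi * 42³
Volume = (4/3) * pi * 74088
Volume = 310339.09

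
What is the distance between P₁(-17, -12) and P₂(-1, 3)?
Using the distance formula: d = sqrt((x₂-x₁)² + (y₂-y₁)²)
dx = (-1) - (-17) = 16
dy = 3 - (-12) = 15
d = sqrt(16² + 15²) = sqrt(256 + 225) = sqrt(481) = 21.93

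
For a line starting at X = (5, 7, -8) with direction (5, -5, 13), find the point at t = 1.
P(1) = (5 + 5(1), 7 + (-5)(1), -8 + 13(1)) = (10, 2, 5)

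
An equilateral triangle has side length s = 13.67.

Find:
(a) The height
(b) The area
(a) Height h = s·√3/2 = 13.67·√3/2 = 11.84
(b) Area = (√3/4)·s² = (√3/4)·13.67² = (√3/4)·186.869 = 80.92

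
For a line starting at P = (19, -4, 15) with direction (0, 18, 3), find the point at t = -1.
P(-1) = (19 + 0(-1), -4 + 18(-1), 15 + 3(-1)) = (19, -22, 12)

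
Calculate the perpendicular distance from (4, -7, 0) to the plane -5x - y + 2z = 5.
d = |(-5)(4) + (-1)(-7) + 2(0) - (5)| / √((-5)² + (-1)² + 2²) = 18/√30 = 3.286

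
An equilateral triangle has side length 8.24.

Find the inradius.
For an equilateral triangle, r = s/(2√3) where s is the side.
r = 8.24/(2√3) = 8.24/3.464102 = 2.379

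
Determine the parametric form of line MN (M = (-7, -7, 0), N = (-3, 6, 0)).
Direction vector d = N - M = (4, 13, 0)
x = -7 + 4t, y = -7 + 13t, z = 0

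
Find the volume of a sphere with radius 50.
Volume = (4/3) * pi * r³
Volume = (4/3) * pi * 50³
Volume = (4/3) * pi * 125000
Volume = 523598.78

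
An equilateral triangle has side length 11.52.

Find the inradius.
For an equilateral triangle, r = s/(2√3) where s is the side.
r = 11.52/(2√3) = 11.52/3.464102 = 3.326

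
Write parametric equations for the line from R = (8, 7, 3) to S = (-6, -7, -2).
Direction vector d = S - R = (-14, -14, -5)
x = 8 - 14t, y = 7 - 14t, z = 3 - 5t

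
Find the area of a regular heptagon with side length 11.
For a regular 7-gon with side length s = 11:
Apothem a = s / (2*tan(pi/7)) = 11 / (2*tan(pi/7)) ≈ 11.4209
Perimeter P = 7 * 11 = 77
Area = (1/2) * P * a = (1/2) * 77 * 11.4209 = 439.70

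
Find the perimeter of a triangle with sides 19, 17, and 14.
Perimeter = sum of all sides
Perimeter = 19 + 17 + 14
Perimeter = 50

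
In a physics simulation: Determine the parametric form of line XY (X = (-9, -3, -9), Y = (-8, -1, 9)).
Direction vector d = Y - X = (1, 2, 18)
x = -9 + t, y = -3 + 2t, z = -9 + 18t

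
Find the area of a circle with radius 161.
Area = pi * r²
Area = pi * 161²
Area = pi * 25921
Area = 81433.22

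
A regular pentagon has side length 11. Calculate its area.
For a regular 5-gon with side length s = 11:
Apothem a = s / (2*tan(pi/5)) = 11 / (2*tan(pi/5)) ≈ 7.5701
Perimeter P = 5 * 11 = 55
Area = (1/2) * P * a = (1/2) * 55 * 7.5701 = 208.18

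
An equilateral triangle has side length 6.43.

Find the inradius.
For an equilateral triangle, r = s/(2√3) where s is the side.
r = 6.43/(2√3) = 6.43/3.464102 = 1.856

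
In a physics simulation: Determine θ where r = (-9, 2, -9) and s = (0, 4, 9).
r·s = -73, |r|² = 166, |s|² = 97
cos θ = -73/√16102 ≈ -0.5753
θ ≈ 125.1°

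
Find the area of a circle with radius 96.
Area = pi * r²
Area = pi * 96²
Area = pi * 9216
Area = 28952.92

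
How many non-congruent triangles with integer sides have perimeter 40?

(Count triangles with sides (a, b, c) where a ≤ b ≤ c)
With a ≤ b ≤ c and a + b + c = 40, the triangle inequality a + b > c gives c < 40/2, so c ≤ 19.
Iterate a from 1 to ⌊p/3⌋ = 13; for each a, b ranges from a to ⌊(p−a)/2⌋ with c = p − a − b, keeping only c ≥ b.
Triples: (2, 19, 19), (3, 18, 19), (4, 17, 19), …
Count = 33 triangles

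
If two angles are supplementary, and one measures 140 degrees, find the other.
Supplementary angles sum to 180 degrees.
Other angle = 180 - 140
Other angle = 40 degrees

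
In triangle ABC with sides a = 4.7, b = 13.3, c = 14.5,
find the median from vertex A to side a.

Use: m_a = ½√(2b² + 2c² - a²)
m_a = ½√(2·13.3² + 2·14.5² - 4.7²)
m_a = ½√(353.78 + 420.5 - 22.09) = ½√752.19 = 13.71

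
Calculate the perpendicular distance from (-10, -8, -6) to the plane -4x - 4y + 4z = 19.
d = |(-4)(-10) + (-4)(-8) + 4(-6) - (19)| / √((-4)² + (-4)² + 4²) = 29/√48 = 4.186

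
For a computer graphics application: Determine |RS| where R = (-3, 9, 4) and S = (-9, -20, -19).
d = √[(-6)² + (-29)² + (-23)²] = √1406 = 37.5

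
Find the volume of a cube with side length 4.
Volume = s³
Volume = 4³
Volume = 64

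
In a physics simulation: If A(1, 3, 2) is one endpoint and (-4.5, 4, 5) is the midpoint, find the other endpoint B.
B = (2×(-4.5) - 1, 2×4 - 3, 2×5 - 2) = (-10, 5, 8)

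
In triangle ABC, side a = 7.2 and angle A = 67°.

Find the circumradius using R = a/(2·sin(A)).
R = a/(2·sin(A)) = 7.2/(2·sin(67°))
R = 7.2/(2·0.920505) = 7.2/1.841010 = 3.911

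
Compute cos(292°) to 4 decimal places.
cos(292 degrees) = 0.3746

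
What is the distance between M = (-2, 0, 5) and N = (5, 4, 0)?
d = √[(7)² + (4)² + (-5)²] = √90 = 9.487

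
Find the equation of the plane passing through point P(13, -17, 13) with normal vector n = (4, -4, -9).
d = n·P = (4)(13) + (-4)(-17) + (-9)(13) = 3
Plane: 4x - 4y - 9z = 3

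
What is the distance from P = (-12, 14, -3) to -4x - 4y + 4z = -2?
d = |(-4)(-12) + (-4)(14) + 4(-3) - (-2)| / √((-4)² + (-4)² + 4²) = 18/√48 = 2.598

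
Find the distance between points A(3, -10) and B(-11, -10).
Using the distance formula: d = sqrt((x₂-x₁)² + (y₂-y₁)²)
dx = (-11) - 3 = -14
dy = (-10) - (-10) = 0
d = sqrt((-14)² + 0²) = sqrt(196 + 0) = sqrt(196) = 14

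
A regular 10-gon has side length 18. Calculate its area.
For a regular 10-gon with side length s = 18:
Apothem a = s / (2*tan(pi/10)) = 18 / (2*tan(pi/10)) ≈ 27.69915
Perimeter P = 10 * 18 = 180
Area = (1/2) * P * a = (1/2) * 180 * 27.69915 = 2492.92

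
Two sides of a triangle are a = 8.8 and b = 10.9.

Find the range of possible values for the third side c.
By the triangle inequality: |a - b| < c < a + b
|8.8 - 10.9| < c < 8.8 + 10.9
2.1 < c < 19.7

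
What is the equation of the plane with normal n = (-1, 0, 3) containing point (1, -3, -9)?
d = n·P = (-1)(1) + (0)(-3) + (3)(-9) = -28
Plane: -x + 3z = -28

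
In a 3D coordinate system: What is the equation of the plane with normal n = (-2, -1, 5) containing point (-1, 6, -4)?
d = n·P = (-2)(-1) + (-1)(6) + (5)(-4) = -24
Plane: -2x - y + 5z = -24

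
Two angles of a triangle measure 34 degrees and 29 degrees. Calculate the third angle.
Sum of angles in a triangle = 180 degrees
Third angle = 180 - 34 - 29
Third angle = 117 degrees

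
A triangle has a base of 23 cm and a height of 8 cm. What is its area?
Area = (1/2) * base * height
Area = (1/2) * 23 * 8
Area = 92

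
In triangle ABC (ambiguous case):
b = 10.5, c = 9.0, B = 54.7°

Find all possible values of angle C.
sin(C)/c = sin(B)/b  →  sin(C) = c·sin(B)/b = 9.0·sin(54.7°)/10.5 = 0.699547
C₁ = arcsin(0.699547) = 44.39°,  C₂ = 180° - C₁ = 135.61°
Check C₂: A = 180° - 54.7° - 135.61° = -10.31° ≤ 0, rejected
C = 44.39° (one solution)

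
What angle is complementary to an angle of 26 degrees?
Complementary angles sum to 90 degrees.
Other angle = 90 - 26
Other angle = 64 degrees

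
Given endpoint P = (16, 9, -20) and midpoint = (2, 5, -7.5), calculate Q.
Q = (2×2 - 16, 2×5 - 9, 2×(-7.5) - (-20)) = (-12, 1, 5)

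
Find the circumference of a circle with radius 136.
Circumference = 2 * pi * r
Circumference = 2 * pi * 136
Circumference = 854.51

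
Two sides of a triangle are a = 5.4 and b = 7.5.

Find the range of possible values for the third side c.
By the triangle inequality: |a - b| < c < a + b
|5.4 - 7.5| < c < 5.4 + 7.5
2.1 < c < 12.9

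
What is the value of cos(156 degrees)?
cos(156 degrees) = -0.9135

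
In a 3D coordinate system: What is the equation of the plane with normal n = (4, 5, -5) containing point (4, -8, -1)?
d = n·P = (4)(4) + (5)(-8) + (-5)(-1) = -19
Plane: 4x + 5y - 5z = -19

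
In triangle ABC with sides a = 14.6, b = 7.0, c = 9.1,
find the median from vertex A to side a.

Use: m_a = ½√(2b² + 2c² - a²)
m_a = ½√(2·7.0² + 2·9.1² - 14.6²)
m_a = ½√(98 + 165.62 - 213.16) = ½√50.46 = 3.552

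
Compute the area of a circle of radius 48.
Area = pi * r²
Area = pi * 48²
Area = pi * 2304
Area = 7238.23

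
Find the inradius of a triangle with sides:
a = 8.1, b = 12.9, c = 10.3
s = (a+b+c)/2 = (8.1+12.9+10.3)/2 = 15.65
Area = √(s(s-a)(s-b)(s-c)) = √(15.65·7.55·2.75·5.35) = 41.694
r = Area/s = 41.694/15.65 = 2.664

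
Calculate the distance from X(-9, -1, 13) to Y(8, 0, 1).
d = √[(17)² + (1)² + (-12)²] = √434 = 20.83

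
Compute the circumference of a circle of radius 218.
Circumference = 2 * pi * r
Circumference = 2 * pi * 218
Circumference = 1369.73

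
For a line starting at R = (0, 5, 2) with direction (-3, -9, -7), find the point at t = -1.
P(-1) = (0 + (-3)(-1), 5 + (-9)(-1), 2 + (-7)(-1)) = (3, 14, 9)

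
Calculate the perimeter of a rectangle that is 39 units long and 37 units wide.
Perimeter = 2 * (length + width)
Perimeter = 2 * (39 + 37)
Perimeter = 2 * 76
Perimeter = 152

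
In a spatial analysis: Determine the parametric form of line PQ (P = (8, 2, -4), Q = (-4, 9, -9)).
Direction vector d = Q - P = (-12, 7, -5)
x = 8 - 12t, y = 2 + 7t, z = -4 - 5t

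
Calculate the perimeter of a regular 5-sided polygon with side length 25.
Perimeter = number of sides * side length
Perimeter = 5 * 25
Perimeter = 125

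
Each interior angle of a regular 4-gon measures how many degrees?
Interior angle of a regular n-gon = (n-2)*180/n
Interior angle = (4-2)*180/4
Interior angle = 2*180/4
Interior angle = 360/4
Interior angle = 90 degrees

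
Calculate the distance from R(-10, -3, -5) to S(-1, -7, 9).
d = √[(9)² + (-4)² + (14)²] = √293 = 17.12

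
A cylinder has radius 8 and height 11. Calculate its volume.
Volume = pi * r² * h
Volume = pi * 8² * 11
Volume = pi * 64 * 11
Volume = pi * 704
Volume = 2211.68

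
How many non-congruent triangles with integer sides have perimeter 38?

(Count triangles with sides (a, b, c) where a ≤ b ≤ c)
With a ≤ b ≤ c and a + b + c = 38, the triangle inequality a + b > c gives c < 38/2, so c ≤ 18.
Iterate a from 1 to ⌊p/3⌋ = 12; for each a, b ranges from a to ⌊(p−a)/2⌋ with c = p − a − b, keeping only c ≥ b.
Triples: (2, 18, 18), (3, 17, 18), (4, 16, 18), …
Count = 30 triangles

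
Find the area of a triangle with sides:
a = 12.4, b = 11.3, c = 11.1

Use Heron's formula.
s = (a+b+c)/2 = (12.4+11.3+11.1)/2 = 17.4
A = √(s(s-a)(s-b)(s-c)) = √(17.4·5·6.1·6.3)
A = √3343.41 = 57.82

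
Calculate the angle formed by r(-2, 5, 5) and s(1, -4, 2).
r·s = -12, |r|² = 54, |s|² = 21
cos θ = -12/√1134 ≈ -0.3563
θ ≈ 110.9°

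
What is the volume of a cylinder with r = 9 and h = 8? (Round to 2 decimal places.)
Volume = pi * r² * h
Volume = pi * 9² * 8
Volume = pi * 81 * 8
Volume = pi * 648
Volume = 2035.75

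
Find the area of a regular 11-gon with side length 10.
For a regular 11-gon with side length s = 10:
Apothem a = s / (2*tan(pi/11)) = 10 / (2*tan(pi/11)) ≈ 17.0284
Perimeter P = 11 * 10 = 110
Area = (1/2) * P * a = (1/2) * 110 * 17.0284 = 936.56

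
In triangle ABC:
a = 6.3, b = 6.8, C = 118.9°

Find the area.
Using A = ½ab·sin(C):
A = ½·6.3·6.8·sin(118.9°) = ½·42.84·0.875465 = 18.75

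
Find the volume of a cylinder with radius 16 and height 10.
Volume = pi * r² * h
Volume = pi * 16² * 10
Volume = pi * 256 * 10
Volume = pi * 2560
Volume = 8042.48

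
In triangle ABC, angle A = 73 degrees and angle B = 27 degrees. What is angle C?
Sum of angles in a triangle = 180 degrees
Third angle = 180 - 73 - 27
Third angle = 80 degrees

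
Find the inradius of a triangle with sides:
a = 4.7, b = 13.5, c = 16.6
s = (a+b+c)/2 = (4.7+13.5+16.6)/2 = 17.4
Area = √(s(s-a)(s-b)(s-c)) = √(17.4·12.7·3.9·0.8) = 26.2575
r = Area/s = 26.2575/17.4 = 1.509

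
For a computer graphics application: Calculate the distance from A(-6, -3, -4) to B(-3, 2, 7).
d = √[(3)² + (5)² + (11)²] = √155 = 12.45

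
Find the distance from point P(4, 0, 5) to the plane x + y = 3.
d = |1(4) + 1(0) + 0(5) - (3)| / √(1² + 1² + 0²) = 1/√2 = 0.7071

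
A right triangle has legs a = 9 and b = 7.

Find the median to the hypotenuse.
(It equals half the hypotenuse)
Hypotenuse c = √(9² + 7²) = √130 = 11.4018
Median to hypotenuse = c/2 = 5.701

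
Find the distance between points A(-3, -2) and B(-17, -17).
Using the distance formula: d = sqrt((x₂-x₁)² + (y₂-y₁)²)
dx = (-17) - (-3) = -14
dy = (-17) - (-2) = -15
d = sqrt((-14)² + (-15)²) = sqrt(196 + 225) = sqrt(421) = 20.52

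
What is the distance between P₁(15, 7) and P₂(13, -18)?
Using the distance formula: d = sqrt((x₂-x₁)² + (y₂-y₁)²)
dx = 13 - 15 = -2
dy = (-18) - 7 = -25
d = sqrt((-2)² + (-25)²) = sqrt(4 + 625) = sqrt(629) = 25.08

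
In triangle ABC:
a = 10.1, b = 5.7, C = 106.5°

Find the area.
Using A = ½ab·sin(C):
A = ½·10.1·5.7·sin(106.5°) = ½·57.57·0.958820 = 27.6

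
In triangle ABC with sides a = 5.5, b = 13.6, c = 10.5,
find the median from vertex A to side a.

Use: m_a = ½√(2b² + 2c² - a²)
m_a = ½√(2·13.6² + 2·10.5² - 5.5²)
m_a = ½√(369.92 + 220.5 - 30.25) = ½√560.17 = 11.83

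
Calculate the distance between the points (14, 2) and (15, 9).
Using the distance formula: d = sqrt((x₂-x₁)² + (y₂-y₁)²)
dx = 15 - 14 = 1
dy = 9 - 2 = 7
d = sqrt(1² + 7²) = sqrt(1 + 49) = sqrt(50) = 7.07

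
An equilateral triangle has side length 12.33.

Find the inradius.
For an equilateral triangle, r = s/(2√3) where s is the side.
r = 12.33/(2√3) = 12.33/3.464102 = 3.559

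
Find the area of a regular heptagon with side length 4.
For a regular 7-gon with side length s = 4:
Apothem a = s / (2*tan(pi/7)) = 4 / (2*tan(pi/7)) ≈ 4.153
Perimeter P = 7 * 4 = 28
Area = (1/2) * P * a = (1/2) * 28 * 4.153 = 58.14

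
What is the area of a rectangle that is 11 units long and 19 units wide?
Area = length * width
Area = 11 * 19
Area = 209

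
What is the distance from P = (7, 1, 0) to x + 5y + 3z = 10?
d = |1(7) + 5(1) + 3(0) - (10)| / √(1² + 5² + 3²) = 2/√35 = 0.3381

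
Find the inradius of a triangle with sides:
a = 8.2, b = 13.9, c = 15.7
s = (a+b+c)/2 = (8.2+13.9+15.7)/2 = 18.9
Area = √(s(s-a)(s-b)(s-c)) = √(18.9·10.7·5·3.2) = 56.883
r = Area/s = 56.883/18.9 = 3.01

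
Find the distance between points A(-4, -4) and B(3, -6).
Using the distance formula: d = sqrt((x₂-x₁)² + (y₂-y₁)²)
dx = 3 - (-4) = 7
dy = (-6) - (-4) = -2
d = sqrt(7² + (-2)²) = sqrt(49 + 4) = sqrt(53) = 7.28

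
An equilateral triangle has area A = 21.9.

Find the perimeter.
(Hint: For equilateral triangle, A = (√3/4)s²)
A = (√3/4)s²  →  s² = 4A/√3 = 4·21.9/√3 = 50.5759
s = 7.11167
Perimeter = 3s = 21.34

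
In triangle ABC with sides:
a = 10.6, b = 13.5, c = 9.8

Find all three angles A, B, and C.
By the law of cosines:
cos(A) = (b² + c² - a²)/(2bc) = 0.627098  →  A = 51.16°
cos(B) = (a² + c² - b²)/(2ac) = 0.125866  →  B = 82.77°
cos(C) = (a² + b² - c²)/(2ab) = 0.693816  →  C = 46.07°
Check: A + B + C = 180.0° ✓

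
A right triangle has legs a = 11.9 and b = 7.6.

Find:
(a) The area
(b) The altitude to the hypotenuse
(a) Area = ½ab = ½·11.9·7.6 = 45.22
(b) Hypotenuse c = √(11.9² + 7.6²) = √199.37 = 14.1198
    Area = ½·c·h_c  →  h_c = 2·Area/c = 2·45.22/14.1198 = 6.405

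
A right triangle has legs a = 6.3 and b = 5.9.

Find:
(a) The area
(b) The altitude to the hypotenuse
(a) Area = ½ab = ½·6.3·5.9 = 18.585
(b) Hypotenuse c = √(6.3² + 5.9²) = √74.5 = 8.63134
    Area = ½·c·h_c  →  h_c = 2·Area/c = 2·18.585/8.63134 = 4.306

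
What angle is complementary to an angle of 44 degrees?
Complementary angles sum to 90 degrees.
Other angle = 90 - 44
Other angle = 46 degrees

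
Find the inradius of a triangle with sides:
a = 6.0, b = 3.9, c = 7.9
s = (a+b+c)/2 = (6.0+3.9+7.9)/2 = 8.9
Area = √(s(s-a)(s-b)(s-c)) = √(8.9·2.9·5·1) = 11.36
r = Area/s = 11.36/8.9 = 1.276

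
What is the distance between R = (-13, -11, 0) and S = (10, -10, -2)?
d = √[(23)² + (1)² + (-2)²] = √534 = 23.11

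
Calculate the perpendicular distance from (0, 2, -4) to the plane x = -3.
d = |1(0) + 0(2) + 0(-4) - (-3)| / √(1² + 0² + 0²) = 3/√1 = 3.0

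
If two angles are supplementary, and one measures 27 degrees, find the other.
Supplementary angles sum to 180 degrees.
Other angle = 180 - 27
Other angle = 153 degrees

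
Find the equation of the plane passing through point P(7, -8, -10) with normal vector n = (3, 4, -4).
d = n·P = (3)(7) + (4)(-8) + (-4)(-10) = 29
Plane: 3x + 4y - 4z = 29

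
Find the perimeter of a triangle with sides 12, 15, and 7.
Perimeter = sum of all sides
Perimeter = 12 + 15 + 7
Perimeter = 34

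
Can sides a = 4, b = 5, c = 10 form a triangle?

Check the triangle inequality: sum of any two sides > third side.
No: 4 + 5 = 9 is not > 10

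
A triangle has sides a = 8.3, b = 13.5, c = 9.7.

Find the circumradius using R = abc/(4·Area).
s = (a+b+c)/2 = 15.75
Area = √(s(s-a)(s-b)(s-c)) = √(15.75·7.45·2.25·6.05) = 39.9657
R = abc/(4·Area) = (8.3·13.5·9.7)/(4·39.9657) = 1086.885/159.8628 = 6.799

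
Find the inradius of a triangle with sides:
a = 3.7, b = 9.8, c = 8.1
s = (a+b+c)/2 = (3.7+9.8+8.1)/2 = 10.8
Area = √(s(s-a)(s-b)(s-c)) = √(10.8·7.1·1·2.7) = 14.3887
r = Area/s = 14.3887/10.8 = 1.332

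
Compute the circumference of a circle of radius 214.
Circumference = 2 * pi * r
Circumference = 2 * pi * 214
Circumference = 1344.60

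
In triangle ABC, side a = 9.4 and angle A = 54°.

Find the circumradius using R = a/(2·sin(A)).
R = a/(2·sin(A)) = 9.4/(2·sin(54°))
R = 9.4/(2·0.809017) = 9.4/1.618034 = 5.81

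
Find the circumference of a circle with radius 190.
Circumference = 2 * pi * r
Circumference = 2 * pi * 190
Circumference = 1193.81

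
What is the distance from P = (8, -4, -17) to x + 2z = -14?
d = |1(8) + 0(-4) + 2(-17) - (-14)| / √(1² + 0² + 2²) = 12/√5 = 5.367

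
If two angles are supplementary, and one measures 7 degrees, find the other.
Supplementary angles sum to 180 degrees.
Other angle = 180 - 7
Other angle = 173 degrees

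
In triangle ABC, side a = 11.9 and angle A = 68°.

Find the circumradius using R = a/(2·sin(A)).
R = a/(2·sin(A)) = 11.9/(2·sin(68°))
R = 11.9/(2·0.927184) = 11.9/1.854368 = 6.417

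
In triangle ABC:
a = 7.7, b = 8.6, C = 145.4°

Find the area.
Using A = ½ab·sin(C):
A = ½·7.7·8.6·sin(145.4°) = ½·66.22·0.567844 = 18.8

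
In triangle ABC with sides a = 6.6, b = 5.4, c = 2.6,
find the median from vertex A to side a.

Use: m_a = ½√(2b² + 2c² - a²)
m_a = ½√(2·5.4² + 2·2.6² - 6.6²)
m_a = ½√(58.32 + 13.52 - 43.56) = ½√28.28 = 2.659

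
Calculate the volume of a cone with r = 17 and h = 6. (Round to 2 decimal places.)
Volume = (1/3) * pi * r² * h
Volume = (1/3) * pi * 17² * 6
Volume = (1/3) * pi * 289 * 6
Volume = (1/3) * pi * 1734
Volume = 1815.84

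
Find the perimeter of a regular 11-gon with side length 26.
Perimeter = number of sides * side length
Perimeter = 11 * 26
Perimeter = 286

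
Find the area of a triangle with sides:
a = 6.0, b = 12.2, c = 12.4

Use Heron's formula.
s = (a+b+c)/2 = (6.0+12.2+12.4)/2 = 15.3
A = √(s(s-a)(s-b)(s-c)) = √(15.3·9.3·3.1·2.9)
A = √1279.19 = 35.77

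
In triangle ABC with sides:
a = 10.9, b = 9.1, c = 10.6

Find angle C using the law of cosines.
cos(C) = (a² + b² - c²)/(2ab)
cos(C) = (10.9² + 9.1² - 10.6²)/(2·10.9·9.1) = 89.26/198.38 = 0.449945
C = arccos(0.449945) = 63.26°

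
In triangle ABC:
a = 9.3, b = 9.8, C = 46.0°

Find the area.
Using A = ½ab·sin(C):
A = ½·9.3·9.8·sin(46.0°) = ½·91.14·0.719340 = 32.78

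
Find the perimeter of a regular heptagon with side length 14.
Perimeter = number of sides * side length
Perimeter = 7 * 14
Perimeter = 98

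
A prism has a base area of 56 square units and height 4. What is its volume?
Volume = base area * height
Volume = 56 * 4
Volume = 224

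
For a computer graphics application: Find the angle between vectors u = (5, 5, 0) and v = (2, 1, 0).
u·v = 15, |u|² = 50, |v|² = 5
cos θ = 15/√250 ≈ 0.9487
θ ≈ 18.43°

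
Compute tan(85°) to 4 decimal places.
tan(85 degrees) = 11.4301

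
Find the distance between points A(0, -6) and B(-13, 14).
Using the distance formula: d = sqrt((x₂-x₁)² + (y₂-y₁)²)
dx = (-13) - 0 = -13
dy = 14 - (-6) = 20
d = sqrt((-13)² + 20²) = sqrt(169 + 400) = sqrt(569) = 23.85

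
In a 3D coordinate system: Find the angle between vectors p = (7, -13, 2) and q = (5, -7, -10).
p·q = 106, |p|² = 222, |q|² = 174
cos θ = 106/√38628 ≈ 0.5393
θ ≈ 57.36°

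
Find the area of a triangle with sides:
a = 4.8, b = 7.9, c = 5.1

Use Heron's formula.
s = (a+b+c)/2 = (4.8+7.9+5.1)/2 = 8.9
A = √(s(s-a)(s-b)(s-c)) = √(8.9·4.1·1·3.8)
A = √138.662 = 11.78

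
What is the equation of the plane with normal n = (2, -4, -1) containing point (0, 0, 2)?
d = n·P = (2)(0) + (-4)(0) + (-1)(2) = -2
Plane: 2x - 4y - z = -2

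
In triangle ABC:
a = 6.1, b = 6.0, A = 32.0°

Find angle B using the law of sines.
sin(B)/b = sin(A)/a
sin(B) = b·sin(A)/a = 6.0·sin(32.0°)/6.1 = 0.521232
B = arcsin(0.521232) = 31.41°  (b ≤ a, so B ≤ A and the acute solution is unique)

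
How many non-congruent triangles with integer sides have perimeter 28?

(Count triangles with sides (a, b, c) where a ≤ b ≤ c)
With a ≤ b ≤ c and a + b + c = 28, the triangle inequality a + b > c gives c < 28/2, so c ≤ 13.
Iterate a from 1 to ⌊p/3⌋ = 9; for each a, b ranges from a to ⌊(p−a)/2⌋ with c = p − a − b, keeping only c ≥ b.
Triples: (2, 13, 13), (3, 12, 13), (4, 11, 13), …
Count = 16 triangles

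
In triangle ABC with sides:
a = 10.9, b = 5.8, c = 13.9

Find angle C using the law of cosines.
cos(C) = (a² + b² - c²)/(2ab)
cos(C) = (10.9² + 5.8² - 13.9²)/(2·10.9·5.8) = -40.76/126.44 = -0.322366
C = arccos(-0.322366) = 108.8°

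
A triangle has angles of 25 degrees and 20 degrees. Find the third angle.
Sum of angles in a triangle = 180 degrees
Third angle = 180 - 25 - 20
Third angle = 135 degrees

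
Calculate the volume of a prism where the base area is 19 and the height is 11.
Volume = base area * height
Volume = 19 * 11
Volume = 209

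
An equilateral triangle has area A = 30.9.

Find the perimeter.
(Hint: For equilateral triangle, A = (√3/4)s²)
A = (√3/4)s²  →  s² = 4A/√3 = 4·30.9/√3 = 71.3605
s = 8.44751
Perimeter = 3s = 25.34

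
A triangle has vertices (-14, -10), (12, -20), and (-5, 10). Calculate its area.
Using the coordinate formula: Area = (1/2)|x₁(y₂-y₃) + x₂(y₃-y₁) + x₃(y₁-y₂)|
Area = (1/2)|(-14)((-20)-10) + 12(10-(-10)) + (-5)((-10)-(-20))|
Area = (1/2)|(-14)*(-30) + 12*20 + (-5)*10|
Area = (1/2)|420 + 240 + (-50)|
Area = (1/2)*610 = 305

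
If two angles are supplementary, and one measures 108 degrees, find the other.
Supplementary angles sum to 180 degrees.
Other angle = 180 - 108
Other angle = 72 degrees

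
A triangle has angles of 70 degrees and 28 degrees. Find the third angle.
Sum of angles in a triangle = 180 degrees
Third angle = 180 - 70 - 28
Third angle = 82 degrees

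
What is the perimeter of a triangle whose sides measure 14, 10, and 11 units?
Perimeter = sum of all sides
Perimeter = 14 + 10 + 11
Perimeter = 35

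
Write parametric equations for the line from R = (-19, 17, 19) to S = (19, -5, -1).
Direction vector d = S - R = (38, -22, -20)
x = -19 + 38t, y = 17 - 22t, z = 19 - 20t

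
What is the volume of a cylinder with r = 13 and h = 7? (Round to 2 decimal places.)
Volume = pi * r² * h
Volume = pi * 13² * 7
Volume = pi * 169 * 7
Volume = pi * 1183
Volume = 3716.50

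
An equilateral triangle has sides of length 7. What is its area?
Area = (sqrt(3)/4) * s²
Area = (sqrt(3)/4) * 7²
Area = (sqrt(3)/4) * 49
Area = 21.22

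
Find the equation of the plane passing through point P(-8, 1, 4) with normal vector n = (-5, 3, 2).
d = n·P = (-5)(-8) + (3)(1) + (2)(4) = 51
Plane: -5x + 3y + 2z = 51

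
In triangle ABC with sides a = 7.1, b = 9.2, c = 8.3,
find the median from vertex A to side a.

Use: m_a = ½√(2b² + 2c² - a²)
m_a = ½√(2·9.2² + 2·8.3² - 7.1²)
m_a = ½√(169.28 + 137.78 - 50.41) = ½√256.65 = 8.01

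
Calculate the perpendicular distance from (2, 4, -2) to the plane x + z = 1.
d = |1(2) + 0(4) + 1(-2) - (1)| / √(1² + 0² + 1²) = 1/√2 = 0.7071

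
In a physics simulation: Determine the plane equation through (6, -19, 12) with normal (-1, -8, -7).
d = n·P = (-1)(6) + (-8)(-19) + (-7)(12) = 62
Plane: -x - 8y - 7z = 62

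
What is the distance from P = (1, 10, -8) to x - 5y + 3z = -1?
d = |1(1) + (-5)(10) + 3(-8) - (-1)| / √(1² + (-5)² + 3²) = 72/√35 = 12.17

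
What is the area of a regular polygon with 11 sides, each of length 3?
For a regular 11-gon with side length s = 3:
Apothem a = s / (2*tan(pi/11)) = 3 / (2*tan(pi/11)) ≈ 5.1085
Perimeter P = 11 * 3 = 33
Area = (1/2) * P * a = (1/2) * 33 * 5.1085 = 84.29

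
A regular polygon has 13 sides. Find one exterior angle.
Exterior angle of a regular n-gon = 360/n
Exterior angle = 360/13
Exterior angle = 27.69 degrees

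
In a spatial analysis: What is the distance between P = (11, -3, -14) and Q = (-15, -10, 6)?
d = √[(-26)² + (-7)² + (20)²] = √1125 = 33.54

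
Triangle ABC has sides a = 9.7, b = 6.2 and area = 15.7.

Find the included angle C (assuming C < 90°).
Area = ½ab·sin(C)  →  sin(C) = 2·Area/(ab)
sin(C) = 2·15.7/(9.7·6.2) = 0.522115
C = arcsin(0.522115) = 31.47°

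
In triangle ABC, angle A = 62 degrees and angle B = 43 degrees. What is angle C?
Sum of angles in a triangle = 180 degrees
Third angle = 180 - 62 - 43
Third angle = 75 degrees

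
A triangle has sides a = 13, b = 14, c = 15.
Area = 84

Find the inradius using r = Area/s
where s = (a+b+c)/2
s = (13+14+15)/2 = 21
r = Area/s = 84/21 = 4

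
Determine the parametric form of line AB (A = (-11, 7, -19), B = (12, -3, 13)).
Direction vector d = B - A = (23, -10, 32)
x = -11 + 23t, y = 7 - 10t, z = -19 + 32t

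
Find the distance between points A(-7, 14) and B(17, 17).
Using the distance formula: d = sqrt((x₂-x₁)² + (y₂-y₁)²)
dx = 17 - (-7) = 24
dy = 17 - 14 = 3
d = sqrt(24² + 3²) = sqrt(576 + 9) = sqrt(585) = 24.19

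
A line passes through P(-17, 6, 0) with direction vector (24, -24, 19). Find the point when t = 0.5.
P(0.5) = (-17 + 24(0.5), 6 + (-24)(0.5), 0 + 19(0.5)) = (-5, -6, 9.5)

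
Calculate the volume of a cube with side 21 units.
Volume = s³
Volume = 21³
Volume = 9261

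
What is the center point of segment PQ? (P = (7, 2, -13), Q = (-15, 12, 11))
Midpoint = ((7-15)/2, (2+12)/2, (-13+11)/2) = (-4, 7, -1)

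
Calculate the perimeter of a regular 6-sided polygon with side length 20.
Perimeter = number of sides * side length
Perimeter = 6 * 20
Perimeter = 120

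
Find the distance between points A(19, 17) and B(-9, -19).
Using the distance formula: d = sqrt((x₂-x₁)² + (y₂-y₁)²)
dx = (-9) - 19 = -28
dy = (-19) - 17 = -36
d = sqrt((-28)² + (-36)²) = sqrt(784 + 1296) = sqrt(2080) = 45.61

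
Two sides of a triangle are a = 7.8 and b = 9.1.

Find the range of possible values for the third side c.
By the triangle inequality: |a - b| < c < a + b
|7.8 - 9.1| < c < 7.8 + 9.1
1.3 < c < 16.9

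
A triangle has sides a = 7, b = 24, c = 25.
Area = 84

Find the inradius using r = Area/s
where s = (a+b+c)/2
s = (7+24+25)/2 = 28
r = Area/s = 84/28 = 3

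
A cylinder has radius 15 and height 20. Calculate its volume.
Volume = pi * r² * h
Volume = pi * 15² * 20
Volume = pi * 225 * 20
Volume = pi * 4500
Volume = 14137.17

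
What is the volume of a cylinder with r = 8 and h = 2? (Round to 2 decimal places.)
Volume = pi * r² * h
Volume = pi * 8² * 2
Volume = pi * 64 * 2
Volume = pi * 128
Volume = 402.12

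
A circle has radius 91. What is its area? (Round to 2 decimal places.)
Area = pi * r²
Area = pi * 91²
Area = pi * 8281
Area = 26015.53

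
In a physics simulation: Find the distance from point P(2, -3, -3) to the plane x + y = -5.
d = |1(2) + 1(-3) + 0(-3) - (-5)| / √(1² + 1² + 0²) = 4/√2 = 2.828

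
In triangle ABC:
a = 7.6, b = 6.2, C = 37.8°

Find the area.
Using A = ½ab·sin(C):
A = ½·7.6·6.2·sin(37.8°) = ½·47.12·0.612907 = 14.44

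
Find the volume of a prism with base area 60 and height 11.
Volume = base area * height
Volume = 60 * 11
Volume = 660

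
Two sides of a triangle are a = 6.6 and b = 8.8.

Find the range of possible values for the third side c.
By the triangle inequality: |a - b| < c < a + b
|6.6 - 8.8| < c < 6.6 + 8.8
2.2 < c < 15.4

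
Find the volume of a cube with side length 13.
Volume = s³
Volume = 13³
Volume = 2197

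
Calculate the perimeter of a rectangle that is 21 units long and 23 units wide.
Perimeter = 2 * (length + width)
Perimeter = 2 * (21 + 23)
Perimeter = 2 * 44
Perimeter = 88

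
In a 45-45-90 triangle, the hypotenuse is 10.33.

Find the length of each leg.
In a 45-45-90 triangle, hypotenuse = leg·√2  →  leg = hypotenuse/√2
leg = 10.33/√2 = 7.304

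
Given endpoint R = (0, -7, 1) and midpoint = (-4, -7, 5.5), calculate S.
S = (2×(-4) - 0, 2×(-7) - (-7), 2×5.5 - 1) = (-8, -7, 10)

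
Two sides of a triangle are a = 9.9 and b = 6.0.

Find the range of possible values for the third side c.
By the triangle inequality: |a - b| < c < a + b
|9.9 - 6.0| < c < 9.9 + 6.0
3.9 < c < 15.9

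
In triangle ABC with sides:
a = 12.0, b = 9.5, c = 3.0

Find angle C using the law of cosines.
cos(C) = (a² + b² - c²)/(2ab)
cos(C) = (12.0² + 9.5² - 3.0²)/(2·12.0·9.5) = 225.25/228 = 0.987939
C = arccos(0.987939) = 8.908°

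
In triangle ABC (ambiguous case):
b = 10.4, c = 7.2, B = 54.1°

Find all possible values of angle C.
sin(C)/c = sin(B)/b  →  sin(C) = c·sin(B)/b = 7.2·sin(54.1°)/10.4 = 0.560798
C₁ = arcsin(0.560798) = 34.11°,  C₂ = 180° - C₁ = 145.89°
Check C₂: A = 180° - 54.1° - 145.89° = -19.99° ≤ 0, rejected
C = 34.11° (one solution)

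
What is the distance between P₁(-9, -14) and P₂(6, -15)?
Using the distance formula: d = sqrt((x₂-x₁)² + (y₂-y₁)²)
dx = 6 - (-9) = 15
dy = (-15) - (-14) = -1
d = sqrt(15² + (-1)²) = sqrt(225 + 1) = sqrt(226) = 15.03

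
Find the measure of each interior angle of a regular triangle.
Interior angle of a regular n-gon = (n-2)*180/n
Interior angle = (3-2)*180/3
Interior angle = 1*180/3
Interior angle = 180/3
Interior angle = 60 degrees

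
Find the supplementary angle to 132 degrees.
Supplementary angles sum to 180 degrees.
Other angle = 180 - 132
Other angle = 48 degrees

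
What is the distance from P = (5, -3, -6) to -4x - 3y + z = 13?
d = |(-4)(5) + (-3)(-3) + 1(-6) - (13)| / √((-4)² + (-3)² + 1²) = 30/√26 = 5.883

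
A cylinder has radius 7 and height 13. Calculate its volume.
Volume = pi * r² * h
Volume = pi * 7² * 13
Volume = pi * 49 * 13
Volume = pi * 637
Volume = 2001.19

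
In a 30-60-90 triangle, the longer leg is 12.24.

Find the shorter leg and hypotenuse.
In a 30-60-90 triangle, sides are in ratio 1 : √3 : 2.
Long leg = short leg·√3  →  short leg = 12.24/√3 = 7.067
Hypotenuse = 2·(short leg) = 2·12.24/√3 = 14.13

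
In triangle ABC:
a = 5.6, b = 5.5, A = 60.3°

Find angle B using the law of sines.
sin(B)/b = sin(A)/a
sin(B) = b·sin(A)/a = 5.5·sin(60.3°)/5.6 = 0.853120
B = arcsin(0.853120) = 58.55°  (b ≤ a, so B ≤ A and the acute solution is unique)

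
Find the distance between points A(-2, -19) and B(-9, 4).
Using the distance formula: d = sqrt((x₂-x₁)² + (y₂-y₁)²)
dx = (-9) - (-2) = -7
dy = 4 - (-19) = 23
d = sqrt((-7)² + 23²) = sqrt(49 + 529) = sqrt(578) = 24.04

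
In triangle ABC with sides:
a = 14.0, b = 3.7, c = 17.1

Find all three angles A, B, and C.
By the law of cosines:
cos(A) = (b² + c² - a²)/(2bc) = 0.870081  →  A = 29.53°
cos(B) = (a² + c² - b²)/(2ac) = 0.991479  →  B = 7.485°
cos(C) = (a² + b² - c²)/(2ab) = -0.798456  →  C = 143°
Check: A + B + C = 180.0° ✓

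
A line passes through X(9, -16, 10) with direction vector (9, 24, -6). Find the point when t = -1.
P(-1) = (9 + 9(-1), -16 + 24(-1), 10 + (-6)(-1)) = (0, -40, 16)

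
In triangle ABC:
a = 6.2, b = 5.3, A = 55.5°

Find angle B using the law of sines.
sin(B)/b = sin(A)/a
sin(B) = b·sin(A)/a = 5.3·sin(55.5°)/6.2 = 0.704495
B = arcsin(0.704495) = 44.79°  (b ≤ a, so B ≤ A and the acute solution is unique)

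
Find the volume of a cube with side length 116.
Volume = s³
Volume = 116³
Volume = 1560896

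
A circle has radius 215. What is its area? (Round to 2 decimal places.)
Area = pi * r²
Area = pi * 215²
Area = pi * 46225
Area = 145220.12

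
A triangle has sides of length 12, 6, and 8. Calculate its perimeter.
Perimeter = sum of all sides
Perimeter = 12 + 6 + 8
Perimeter = 26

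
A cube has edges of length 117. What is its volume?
Volume = s³
Volume = 117³
Volume = 1601613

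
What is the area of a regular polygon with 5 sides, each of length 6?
For a regular 5-gon with side length s = 6:
Apothem a = s / (2*tan(pi/5)) = 6 / (2*tan(pi/5)) ≈ 4.1291
Perimeter P = 5 * 6 = 30
Area = (1/2) * P * a = (1/2) * 30 * 4.1291 = 61.94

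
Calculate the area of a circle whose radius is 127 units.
Area = pi * r²
Area = pi * 127²
Area = pi * 16129
Area = 50670.75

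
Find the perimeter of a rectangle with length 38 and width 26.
Perimeter = 2 * (length + width)
Perimeter = 2 * (38 + 26)
Perimeter = 2 * 64
Perimeter = 128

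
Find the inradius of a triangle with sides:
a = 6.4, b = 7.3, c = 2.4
s = (a+b+c)/2 = (6.4+7.3+2.4)/2 = 8.05
Area = √(s(s-a)(s-b)(s-c)) = √(8.05·1.65·0.75·5.65) = 7.50231
r = Area/s = 7.50231/8.05 = 0.932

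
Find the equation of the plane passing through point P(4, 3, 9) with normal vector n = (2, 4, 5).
d = n·P = (2)(4) + (4)(3) + (5)(9) = 65
Plane: 2x + 4y + 5z = 65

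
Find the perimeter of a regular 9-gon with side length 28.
Perimeter = number of sides * side length
Perimeter = 9 * 28
Perimeter = 252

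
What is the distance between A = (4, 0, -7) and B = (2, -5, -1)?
d = √[(-2)² + (-5)² + (6)²] = √65 = 8.062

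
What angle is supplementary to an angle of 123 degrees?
Supplementary angles sum to 180 degrees.
Other angle = 180 - 123
Other angle = 57 degrees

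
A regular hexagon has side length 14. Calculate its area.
For a regular 6-gon with side length s = 14:
Apothem a = s / (2*tan(pi/6)) = 14 / (2*tan(pi/6)) ≈ 12.1244
Perimeter P = 6 * 14 = 84
Area = (1/2) * P * a = (1/2) * 84 * 12.1244 = 509.22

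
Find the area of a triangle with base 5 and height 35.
Area = (1/2) * base * height
Area = (1/2) * 5 * 35
Area = 87.50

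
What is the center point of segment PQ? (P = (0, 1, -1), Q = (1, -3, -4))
Midpoint = ((0+1)/2, (1-3)/2, (-1-4)/2) = (0.5, -1, -2.5)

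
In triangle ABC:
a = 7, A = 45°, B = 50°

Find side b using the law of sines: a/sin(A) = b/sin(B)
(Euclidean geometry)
b = a·sin(B)/sin(A) = 7·sin(50°)/sin(45°)
b = 7·0.766044/0.707107 = 7.583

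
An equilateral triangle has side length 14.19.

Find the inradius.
For an equilateral triangle, r = s/(2√3) where s is the side.
r = 14.19/(2√3) = 14.19/3.464102 = 4.096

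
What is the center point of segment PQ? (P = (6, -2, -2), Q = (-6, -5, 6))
Midpoint = ((6-6)/2, (-2-5)/2, (-2+6)/2) = (0, -3.5, 2)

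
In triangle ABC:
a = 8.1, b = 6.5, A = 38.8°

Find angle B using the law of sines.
sin(B)/b = sin(A)/a
sin(B) = b·sin(A)/a = 6.5·sin(38.8°)/8.1 = 0.502830
B = arcsin(0.502830) = 30.19°  (b ≤ a, so B ≤ A and the acute solution is unique)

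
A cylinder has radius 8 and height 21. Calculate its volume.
Volume = pi * r² * h
Volume = pi * 8² * 21
Volume = pi * 64 * 21
Volume = pi * 1344
Volume = 4222.30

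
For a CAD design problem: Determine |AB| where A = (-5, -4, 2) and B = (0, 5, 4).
d = √[(5)² + (9)² + (2)²] = √110 = 10.49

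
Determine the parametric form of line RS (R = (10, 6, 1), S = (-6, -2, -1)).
Direction vector d = S - R = (-16, -8, -2)
x = 10 - 16t, y = 6 - 8t, z = 1 - 2t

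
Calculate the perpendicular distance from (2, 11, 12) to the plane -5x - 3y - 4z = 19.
d = |(-5)(2) + (-3)(11) + (-4)(12) - (19)| / √((-5)² + (-3)² + (-4)²) = 110/√50 = 15.56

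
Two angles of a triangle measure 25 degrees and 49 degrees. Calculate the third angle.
Sum of angles in a triangle = 180 degrees
Third angle = 180 - 25 - 49
Third angle = 106 degrees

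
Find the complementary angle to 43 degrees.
Complementary angles sum to 90 degrees.
Other angle = 90 - 43
Other angle = 47 degrees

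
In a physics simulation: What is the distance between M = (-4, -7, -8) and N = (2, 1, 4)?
d = √[(6)² + (8)² + (12)²] = √244 = 15.62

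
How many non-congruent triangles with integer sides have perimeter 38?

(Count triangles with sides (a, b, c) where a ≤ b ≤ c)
With a ≤ b ≤ c and a + b + c = 38, the triangle inequality a + b > c gives c < 38/2, so c ≤ 18.
Iterate a from 1 to ⌊p/3⌋ = 12; for each a, b ranges from a to ⌊(p−a)/2⌋ with c = p − a − b, keeping only c ≥ b.
Triples: (2, 18, 18), (3, 17, 18), (4, 16, 18), …
Count = 30 triangles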